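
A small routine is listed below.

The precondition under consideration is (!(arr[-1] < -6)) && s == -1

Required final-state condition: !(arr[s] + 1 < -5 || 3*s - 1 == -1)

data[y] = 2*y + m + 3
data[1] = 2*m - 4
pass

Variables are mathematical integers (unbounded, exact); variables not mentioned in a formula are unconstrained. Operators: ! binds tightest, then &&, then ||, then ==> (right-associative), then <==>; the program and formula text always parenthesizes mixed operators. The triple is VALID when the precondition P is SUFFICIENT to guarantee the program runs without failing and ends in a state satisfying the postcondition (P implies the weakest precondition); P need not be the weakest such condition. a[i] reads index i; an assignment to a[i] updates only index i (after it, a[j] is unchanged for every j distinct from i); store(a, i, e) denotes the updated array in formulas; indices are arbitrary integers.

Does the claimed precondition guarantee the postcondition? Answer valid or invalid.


Working backward. After the program, the postcondition !(arr[s] + 1 < -5 || 3*s - 1 == -1) must hold; in canonical form it is !(arr[s] < -6 || 3*s == 0).
Before skip: !(arr[s] < -6 || 3*s == 0)
Before data[1] := 2*m - 4: !(arr[s] < -6 || 3*s == 0)
Before data[y] := 2*y + m + 3: !(arr[s] < -6 || 3*s == 0)
The weakest precondition is !(arr[s] < -6 || 3*s == 0).
Check whether (!(arr[-1] < -6)) && s == -1 implies it.
Every state satisfying the precondition satisfies the weakest precondition: the implication holds.
Answer: valid


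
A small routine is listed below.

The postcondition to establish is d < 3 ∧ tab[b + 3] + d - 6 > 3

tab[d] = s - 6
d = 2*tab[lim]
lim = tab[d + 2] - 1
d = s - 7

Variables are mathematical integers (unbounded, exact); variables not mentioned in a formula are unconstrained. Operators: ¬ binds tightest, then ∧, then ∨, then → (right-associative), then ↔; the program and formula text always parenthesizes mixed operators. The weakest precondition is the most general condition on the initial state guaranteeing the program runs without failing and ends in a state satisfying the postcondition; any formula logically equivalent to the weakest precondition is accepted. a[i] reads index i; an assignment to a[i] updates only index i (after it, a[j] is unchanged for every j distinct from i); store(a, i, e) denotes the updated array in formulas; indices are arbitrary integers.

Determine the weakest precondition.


Working backward. After the program, the postcondition d < 3 ∧ tab[b + 3] + d - 6 > 3 must hold; in canonical form it is d < 3 ∧ tab[b + 3] + d > 9.
Before d := s - 7: s < 10 ∧ tab[b + 3] + s > 16
Before lim := tab[d + 2] - 1: s < 10 ∧ tab[b + 3] + s > 16
Before d := 2*tab[lim]: s < 10 ∧ tab[b + 3] + s > 16
Before tab[d] := s - 6: s < 10 ∧ store(tab, d, s - 6)[b + 3] + s > 16
Answer: WP = s < 10 ∧ store(tab, d, s - 6)[b + 3] + s > 16


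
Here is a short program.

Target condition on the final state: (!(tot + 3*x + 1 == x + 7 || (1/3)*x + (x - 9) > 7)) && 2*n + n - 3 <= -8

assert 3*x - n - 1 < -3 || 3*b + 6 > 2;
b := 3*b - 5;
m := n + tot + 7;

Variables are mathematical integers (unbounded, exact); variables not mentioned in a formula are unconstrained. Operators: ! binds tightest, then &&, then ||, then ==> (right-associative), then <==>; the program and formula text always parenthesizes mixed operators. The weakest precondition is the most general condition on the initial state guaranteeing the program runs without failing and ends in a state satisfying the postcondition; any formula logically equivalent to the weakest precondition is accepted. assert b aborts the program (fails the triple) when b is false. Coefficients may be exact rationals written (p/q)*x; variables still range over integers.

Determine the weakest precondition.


Working backward. After the program, the postcondition (!(tot + 3*x + 1 == x + 7 || (1/3)*x + (x - 9) > 7)) && 2*n + n - 3 <= -8 must hold; in canonical form it is (!(tot + 2*x == 6 || (4/3)*x > 16)) && 3*n <= -5.
Before m := n + tot + 7: (!(tot + 2*x == 6 || (4/3)*x > 16)) && 3*n <= -5
Before b := 3*b - 5: (!(tot + 2*x == 6 || (4/3)*x > 16)) && 3*n <= -5
Before assert 3*x - n - 1 < -3 || 3*b + 6 > 2: (3*x < n - 2 || 3*b > -4) && (!(tot + 2*x == 6 || (4/3)*x > 16)) && 3*n <= -5
Answer: WP = (3*x < n - 2 || 3*b > -4) && (!(tot + 2*x == 6 || (4/3)*x > 16)) && 3*n <= -5


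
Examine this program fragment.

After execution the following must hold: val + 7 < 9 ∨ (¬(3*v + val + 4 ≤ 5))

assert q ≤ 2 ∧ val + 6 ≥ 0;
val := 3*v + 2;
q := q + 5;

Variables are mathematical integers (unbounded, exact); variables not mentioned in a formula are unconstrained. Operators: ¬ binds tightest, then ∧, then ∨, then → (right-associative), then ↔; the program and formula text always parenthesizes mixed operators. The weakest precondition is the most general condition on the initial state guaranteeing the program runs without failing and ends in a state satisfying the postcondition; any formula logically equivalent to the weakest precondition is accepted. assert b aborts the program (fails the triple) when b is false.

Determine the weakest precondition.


Working backward. After the program, the postcondition val + 7 < 9 ∨ (¬(3*v + val + 4 ≤ 5)) must hold; in canonical form it is val < 2 ∨ (¬(3*v + val ≤ 1)).
Before q := q + 5: val < 2 ∨ (¬(3*v + val ≤ 1))
Before val := 3*v + 2: 3*v < 0 ∨ (¬(6*v ≤ -1))
Before assert q ≤ 2 ∧ val + 6 ≥ 0: q ≤ 2 ∧ val ≥ -6 ∧ (3*v < 0 ∨ (¬(6*v ≤ -1)))
Answer: WP = q ≤ 2 ∧ val ≥ -6 ∧ (3*v < 0 ∨ (¬(6*v ≤ -1)))


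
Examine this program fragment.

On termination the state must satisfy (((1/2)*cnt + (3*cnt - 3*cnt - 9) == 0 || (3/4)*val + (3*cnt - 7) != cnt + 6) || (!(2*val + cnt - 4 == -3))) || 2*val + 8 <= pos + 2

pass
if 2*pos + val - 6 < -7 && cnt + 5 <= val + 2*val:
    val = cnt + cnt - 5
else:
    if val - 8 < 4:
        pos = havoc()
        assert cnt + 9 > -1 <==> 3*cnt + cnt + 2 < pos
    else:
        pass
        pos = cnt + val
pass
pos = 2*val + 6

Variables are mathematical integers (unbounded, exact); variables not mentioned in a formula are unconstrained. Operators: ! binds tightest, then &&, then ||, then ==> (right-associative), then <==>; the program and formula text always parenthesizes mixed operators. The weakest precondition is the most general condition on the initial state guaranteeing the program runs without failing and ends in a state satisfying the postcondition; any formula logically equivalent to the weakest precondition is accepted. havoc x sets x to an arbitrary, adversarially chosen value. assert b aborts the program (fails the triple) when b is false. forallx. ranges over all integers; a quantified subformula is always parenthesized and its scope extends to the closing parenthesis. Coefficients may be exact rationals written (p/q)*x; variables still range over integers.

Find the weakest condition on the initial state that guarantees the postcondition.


Working backward. After the program, the postcondition (((1/2)*cnt + (3*cnt - 3*cnt - 9) == 0 || (3/4)*val + (3*cnt - 7) != cnt + 6) || (!(2*val + cnt - 4 == -3))) || 2*val + 8 <= pos + 2 must hold; in canonical form it is (1/2)*cnt == 9 || 2*cnt + (3/4)*val != 13 || (!(cnt + 2*val == 1)) || 2*val <= pos - 6.
Before pos := 2*val + 6: true
Before skip: true
Then branch requires true; else branch requires val < 12 ==> (forall pos_1. (cnt > -10 <==> 4*cnt < pos_1 - 2)).
Before the if: (!(2*pos + val < -1 && cnt <= 3*val - 5)) ==> (val < 12 ==> (forall pos_1. (cnt > -10 <==> 4*cnt < pos_1 - 2)))
Before skip: (!(2*pos + val < -1 && cnt <= 3*val - 5)) ==> (val < 12 ==> (forall pos_1. (cnt > -10 <==> 4*cnt < pos_1 - 2)))
Answer: WP = (!(2*pos + val < -1 && cnt <= 3*val - 5)) ==> (val < 12 ==> (forall pos_1. (cnt > -10 <==> 4*cnt < pos_1 - 2)))


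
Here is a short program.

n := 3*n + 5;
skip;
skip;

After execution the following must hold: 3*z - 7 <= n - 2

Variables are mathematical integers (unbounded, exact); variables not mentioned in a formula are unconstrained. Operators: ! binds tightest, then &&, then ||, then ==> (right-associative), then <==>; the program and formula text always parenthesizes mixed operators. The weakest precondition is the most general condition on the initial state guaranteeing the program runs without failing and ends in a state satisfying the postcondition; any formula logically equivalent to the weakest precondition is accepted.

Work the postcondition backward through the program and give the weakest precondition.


Working backward. After the program, the postcondition 3*z - 7 <= n - 2 must hold; in canonical form it is 3*z <= n + 5.
Before skip: 3*z <= n + 5
Before skip: 3*z <= n + 5
Before n := 3*n + 5: 3*z <= 3*n + 10
Answer: WP = 3*z <= 3*n + 10


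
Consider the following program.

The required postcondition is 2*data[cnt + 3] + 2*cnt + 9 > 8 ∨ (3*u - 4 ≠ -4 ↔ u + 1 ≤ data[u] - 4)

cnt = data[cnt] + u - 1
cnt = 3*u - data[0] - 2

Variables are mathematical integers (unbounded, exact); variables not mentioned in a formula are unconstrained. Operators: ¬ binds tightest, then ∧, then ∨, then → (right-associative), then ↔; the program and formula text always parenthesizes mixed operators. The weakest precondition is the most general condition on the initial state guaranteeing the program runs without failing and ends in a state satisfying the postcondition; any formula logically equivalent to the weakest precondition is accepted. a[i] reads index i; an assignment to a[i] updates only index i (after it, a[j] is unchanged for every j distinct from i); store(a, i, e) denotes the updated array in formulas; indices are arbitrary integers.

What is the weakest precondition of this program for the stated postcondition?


Working backward. After the program, the postcondition 2*data[cnt + 3] + 2*cnt + 9 > 8 ∨ (3*u - 4 ≠ -4 ↔ u + 1 ≤ data[u] - 4) must hold; in canonical form it is 2*data[cnt + 3] + 2*cnt > -1 ∨ (3*u ≠ 0 ↔ u ≤ data[u] - 5).
Before cnt := 3*u - data[0] - 2: 2*data[-data[0] + 3*u + 1] + 6*u > 2*data[0] + 3 ∨ (3*u ≠ 0 ↔ u ≤ data[u] - 5)
Before cnt := data[cnt] + u - 1: 2*data[-data[0] + 3*u + 1] + 6*u > 2*data[0] + 3 ∨ (3*u ≠ 0 ↔ u ≤ data[u] - 5)
Answer: WP = 2*data[-data[0] + 3*u + 1] + 6*u > 2*data[0] + 3 ∨ (3*u ≠ 0 ↔ u ≤ data[u] - 5)


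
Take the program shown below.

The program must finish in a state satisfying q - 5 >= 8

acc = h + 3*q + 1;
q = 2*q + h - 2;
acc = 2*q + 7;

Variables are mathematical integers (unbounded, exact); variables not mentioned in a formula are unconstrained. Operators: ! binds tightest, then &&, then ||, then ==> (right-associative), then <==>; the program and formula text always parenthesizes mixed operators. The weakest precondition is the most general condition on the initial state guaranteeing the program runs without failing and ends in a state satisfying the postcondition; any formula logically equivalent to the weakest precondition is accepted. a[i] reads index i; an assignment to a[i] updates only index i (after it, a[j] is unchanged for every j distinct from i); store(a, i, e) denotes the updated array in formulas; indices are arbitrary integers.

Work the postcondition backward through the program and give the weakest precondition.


Working backward. After the program, the postcondition q - 5 >= 8 must hold; in canonical form it is q >= 13.
Before acc := 2*q + 7: q >= 13
Before q := 2*q + h - 2: h + 2*q >= 15
Before acc := h + 3*q + 1: h + 2*q >= 15
Answer: WP = h + 2*q >= 15


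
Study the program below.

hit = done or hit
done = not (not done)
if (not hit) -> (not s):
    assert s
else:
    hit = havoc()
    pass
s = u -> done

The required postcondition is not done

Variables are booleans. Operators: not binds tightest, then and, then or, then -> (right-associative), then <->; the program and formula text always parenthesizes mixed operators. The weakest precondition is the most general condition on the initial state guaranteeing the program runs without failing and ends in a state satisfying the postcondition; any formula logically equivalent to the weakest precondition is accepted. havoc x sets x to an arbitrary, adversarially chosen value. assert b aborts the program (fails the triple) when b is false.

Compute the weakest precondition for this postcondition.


Working backward. After the program, not done must hold.
Before s := u -> done: not done
Then branch requires s and (not done); else branch requires not done.
Before the if: (((not hit) -> (not s)) -> (s and (not done))) and ((not ((not hit) -> (not s))) -> (not done))
Before done := not (not done): (((not hit) -> (not s)) -> (s and (not done))) and ((not ((not hit) -> (not s))) -> (not done))
Before hit := done or hit: (((not (done or hit)) -> (not s)) -> (s and (not done))) and ((not ((not (done or hit)) -> (not s))) -> (not done))
Answer: WP = (((not (done or hit)) -> (not s)) -> (s and (not done))) and ((not ((not (done or hit)) -> (not s))) -> (not done))


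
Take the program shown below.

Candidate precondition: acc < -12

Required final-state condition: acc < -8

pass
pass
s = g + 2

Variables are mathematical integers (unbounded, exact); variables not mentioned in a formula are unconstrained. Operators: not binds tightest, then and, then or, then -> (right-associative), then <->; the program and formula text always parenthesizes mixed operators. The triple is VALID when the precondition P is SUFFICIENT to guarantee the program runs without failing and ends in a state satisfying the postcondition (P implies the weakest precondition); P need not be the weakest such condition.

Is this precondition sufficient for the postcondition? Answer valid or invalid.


Working backward. After the program, acc < -8 must hold.
Before s := g + 2: acc < -8
Before skip: acc < -8
Before skip: acc < -8
The weakest precondition is acc < -8.
Check whether acc < -12 implies it.
Every state satisfying the precondition satisfies the weakest precondition: the implication holds.
Answer: valid


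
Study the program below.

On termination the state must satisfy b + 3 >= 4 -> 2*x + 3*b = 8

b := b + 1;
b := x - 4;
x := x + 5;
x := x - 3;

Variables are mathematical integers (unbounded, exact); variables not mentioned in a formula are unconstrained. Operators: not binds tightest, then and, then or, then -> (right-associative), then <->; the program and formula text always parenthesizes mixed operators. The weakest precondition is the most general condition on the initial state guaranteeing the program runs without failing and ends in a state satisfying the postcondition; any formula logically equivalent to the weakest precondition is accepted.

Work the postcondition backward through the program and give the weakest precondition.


Working backward. After the program, the postcondition b + 3 >= 4 -> 2*x + 3*b = 8 must hold; in canonical form it is b >= 1 -> 3*b + 2*x = 8.
Before x := x - 3: b >= 1 -> 3*b + 2*x = 14
Before x := x + 5: b >= 1 -> 3*b + 2*x = 4
Before b := x - 4: x >= 5 -> 5*x = 16
Before b := b + 1: x >= 5 -> 5*x = 16
Answer: WP = x >= 5 -> 5*x = 16


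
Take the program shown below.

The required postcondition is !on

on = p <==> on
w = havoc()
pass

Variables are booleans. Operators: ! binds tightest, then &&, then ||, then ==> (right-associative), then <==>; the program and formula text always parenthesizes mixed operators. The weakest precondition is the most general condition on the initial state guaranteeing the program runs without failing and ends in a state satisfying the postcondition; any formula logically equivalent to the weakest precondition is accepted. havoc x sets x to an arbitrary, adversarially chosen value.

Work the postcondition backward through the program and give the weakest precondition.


Working backward. After the program, !on must hold.
Before skip: !on
Before havoc w: !on
Before on := p <==> on: !(p <==> on)
Answer: WP = !(p <==> on)


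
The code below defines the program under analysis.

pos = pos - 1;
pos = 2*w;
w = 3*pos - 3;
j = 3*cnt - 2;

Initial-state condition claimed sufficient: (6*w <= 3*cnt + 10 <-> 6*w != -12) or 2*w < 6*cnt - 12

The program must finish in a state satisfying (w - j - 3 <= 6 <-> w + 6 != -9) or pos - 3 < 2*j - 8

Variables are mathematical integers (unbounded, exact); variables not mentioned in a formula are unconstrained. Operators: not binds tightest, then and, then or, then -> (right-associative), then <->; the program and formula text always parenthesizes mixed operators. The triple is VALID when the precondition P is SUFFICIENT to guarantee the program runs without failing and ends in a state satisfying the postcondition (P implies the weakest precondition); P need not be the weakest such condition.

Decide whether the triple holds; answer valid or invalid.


Working backward. After the program, the postcondition (w - j - 3 <= 6 <-> w + 6 != -9) or pos - 3 < 2*j - 8 must hold; in canonical form it is (w <= j + 9 <-> w != -15) or pos < 2*j - 5.
Before j := 3*cnt - 2: (w <= 3*cnt + 7 <-> w != -15) or pos < 6*cnt - 9
Before w := 3*pos - 3: (3*pos <= 3*cnt + 10 <-> 3*pos != -12) or pos < 6*cnt - 9
Before pos := 2*w: (6*w <= 3*cnt + 10 <-> 6*w != -12) or 2*w < 6*cnt - 9
Before pos := pos - 1: (6*w <= 3*cnt + 10 <-> 6*w != -12) or 2*w < 6*cnt - 9
The weakest precondition is (6*w <= 3*cnt + 10 <-> 6*w != -12) or 2*w < 6*cnt - 9.
Check whether (6*w <= 3*cnt + 10 <-> 6*w != -12) or 2*w < 6*cnt - 12 implies it.
Every state satisfying the precondition satisfies the weakest precondition: the implication holds.
Answer: valid


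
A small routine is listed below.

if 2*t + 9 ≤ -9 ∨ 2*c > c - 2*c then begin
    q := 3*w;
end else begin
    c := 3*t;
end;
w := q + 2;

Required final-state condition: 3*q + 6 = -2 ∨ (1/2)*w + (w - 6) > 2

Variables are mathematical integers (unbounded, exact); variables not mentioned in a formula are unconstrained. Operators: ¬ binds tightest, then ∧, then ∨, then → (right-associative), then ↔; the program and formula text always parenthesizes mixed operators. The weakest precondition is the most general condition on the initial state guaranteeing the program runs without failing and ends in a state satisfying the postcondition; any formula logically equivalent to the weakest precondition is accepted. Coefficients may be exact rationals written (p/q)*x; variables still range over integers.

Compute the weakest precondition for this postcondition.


Working backward. After the program, the postcondition 3*q + 6 = -2 ∨ (1/2)*w + (w - 6) > 2 must hold; in canonical form it is 3*q = -8 ∨ (3/2)*w > 8.
Before w := q + 2: 3*q = -8 ∨ (3/2)*q > 5
Then branch requires 9*w = -8 ∨ (9/2)*w > 5; else branch requires 3*q = -8 ∨ (3/2)*q > 5.
Before the if: ((2*t ≤ -18 ∨ 3*c > 0) → (9*w = -8 ∨ (9/2)*w > 5)) ∧ ((¬(2*t ≤ -18 ∨ 3*c > 0)) → (3*q = -8 ∨ (3/2)*q > 5))
Answer: WP = ((2*t ≤ -18 ∨ 3*c > 0) → (9*w = -8 ∨ (9/2)*w > 5)) ∧ ((¬(2*t ≤ -18 ∨ 3*c > 0)) → (3*q = -8 ∨ (3/2)*q > 5))


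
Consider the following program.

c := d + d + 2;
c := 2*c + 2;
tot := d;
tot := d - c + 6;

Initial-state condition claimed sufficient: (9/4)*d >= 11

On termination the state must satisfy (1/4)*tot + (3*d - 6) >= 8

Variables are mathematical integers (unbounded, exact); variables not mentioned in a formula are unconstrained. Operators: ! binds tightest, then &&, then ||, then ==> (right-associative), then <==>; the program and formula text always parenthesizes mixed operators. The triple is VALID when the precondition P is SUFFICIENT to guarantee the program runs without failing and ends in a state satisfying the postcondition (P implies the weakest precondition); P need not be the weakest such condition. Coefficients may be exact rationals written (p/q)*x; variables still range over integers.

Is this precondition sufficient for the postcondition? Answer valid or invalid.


Working backward. After the program, the postcondition (1/4)*tot + (3*d - 6) >= 8 must hold; in canonical form it is 3*d + (1/4)*tot >= 14.
Before tot := d - c + 6: (13/4)*d >= (1/4)*c + 25/2
Before tot := d: (13/4)*d >= (1/4)*c + 25/2
Before c := 2*c + 2: (13/4)*d >= (1/2)*c + 13
Before c := d + d + 2: (9/4)*d >= 14
The weakest precondition is (9/4)*d >= 14.
Check whether (9/4)*d >= 11 implies it.
Countermodel: at the initial state d = 5, the precondition holds but the weakest precondition fails.
Answer: invalid


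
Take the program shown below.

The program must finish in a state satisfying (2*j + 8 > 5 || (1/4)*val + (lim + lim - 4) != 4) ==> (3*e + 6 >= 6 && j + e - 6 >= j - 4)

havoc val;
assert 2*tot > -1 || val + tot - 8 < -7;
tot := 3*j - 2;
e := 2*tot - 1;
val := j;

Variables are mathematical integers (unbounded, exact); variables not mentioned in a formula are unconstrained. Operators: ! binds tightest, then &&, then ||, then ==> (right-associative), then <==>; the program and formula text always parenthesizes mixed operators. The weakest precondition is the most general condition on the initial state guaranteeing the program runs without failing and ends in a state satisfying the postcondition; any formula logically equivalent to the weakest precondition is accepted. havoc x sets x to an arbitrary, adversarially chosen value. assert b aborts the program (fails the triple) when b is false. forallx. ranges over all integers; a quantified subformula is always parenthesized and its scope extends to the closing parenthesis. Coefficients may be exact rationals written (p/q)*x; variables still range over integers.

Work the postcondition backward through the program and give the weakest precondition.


Working backward. After the program, the postcondition (2*j + 8 > 5 || (1/4)*val + (lim + lim - 4) != 4) ==> (3*e + 6 >= 6 && j + e - 6 >= j - 4) must hold; in canonical form it is (2*j > -3 || 2*lim + (1/4)*val != 8) ==> (3*e >= 0 && e >= 2).
Before val := j: (2*j > -3 || (1/4)*j + 2*lim != 8) ==> (3*e >= 0 && e >= 2)
Before e := 2*tot - 1: (2*j > -3 || (1/4)*j + 2*lim != 8) ==> (6*tot >= 3 && 2*tot >= 3)
Before tot := 3*j - 2: (2*j > -3 || (1/4)*j + 2*lim != 8) ==> (18*j >= 15 && 6*j >= 7)
Before assert 2*tot > -1 || val + tot - 8 < -7: (2*tot > -1 || tot + val < 1) && ((2*j > -3 || (1/4)*j + 2*lim != 8) ==> (18*j >= 15 && 6*j >= 7))
Before havoc val: forall val_1. ((2*tot > -1 || tot + val_1 < 1) && ((2*j > -3 || (1/4)*j + 2*lim != 8) ==> (18*j >= 15 && 6*j >= 7)))
Answer: WP = forall val_1. ((2*tot > -1 || tot + val_1 < 1) && ((2*j > -3 || (1/4)*j + 2*lim != 8) ==> (18*j >= 15 && 6*j >= 7)))


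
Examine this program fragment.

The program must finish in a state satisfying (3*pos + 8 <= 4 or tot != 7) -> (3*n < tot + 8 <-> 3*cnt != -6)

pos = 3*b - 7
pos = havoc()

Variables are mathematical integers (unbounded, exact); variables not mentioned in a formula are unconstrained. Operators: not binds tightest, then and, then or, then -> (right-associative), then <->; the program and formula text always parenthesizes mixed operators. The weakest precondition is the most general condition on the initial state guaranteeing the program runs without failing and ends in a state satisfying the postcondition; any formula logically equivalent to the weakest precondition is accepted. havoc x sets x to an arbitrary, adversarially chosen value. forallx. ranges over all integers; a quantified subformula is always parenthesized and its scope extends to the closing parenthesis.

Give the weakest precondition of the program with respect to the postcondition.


Working backward. After the program, the postcondition (3*pos + 8 <= 4 or tot != 7) -> (3*n < tot + 8 <-> 3*cnt != -6) must hold; in canonical form it is (3*pos <= -4 or tot != 7) -> (3*n < tot + 8 <-> 3*cnt != -6).
Before havoc pos: forall pos_1. ((3*pos_1 <= -4 or tot != 7) -> (3*n < tot + 8 <-> 3*cnt != -6))
Before pos := 3*b - 7: forall pos_1. ((3*pos_1 <= -4 or tot != 7) -> (3*n < tot + 8 <-> 3*cnt != -6))
Answer: WP = forall pos_1. ((3*pos_1 <= -4 or tot != 7) -> (3*n < tot + 8 <-> 3*cnt != -6))


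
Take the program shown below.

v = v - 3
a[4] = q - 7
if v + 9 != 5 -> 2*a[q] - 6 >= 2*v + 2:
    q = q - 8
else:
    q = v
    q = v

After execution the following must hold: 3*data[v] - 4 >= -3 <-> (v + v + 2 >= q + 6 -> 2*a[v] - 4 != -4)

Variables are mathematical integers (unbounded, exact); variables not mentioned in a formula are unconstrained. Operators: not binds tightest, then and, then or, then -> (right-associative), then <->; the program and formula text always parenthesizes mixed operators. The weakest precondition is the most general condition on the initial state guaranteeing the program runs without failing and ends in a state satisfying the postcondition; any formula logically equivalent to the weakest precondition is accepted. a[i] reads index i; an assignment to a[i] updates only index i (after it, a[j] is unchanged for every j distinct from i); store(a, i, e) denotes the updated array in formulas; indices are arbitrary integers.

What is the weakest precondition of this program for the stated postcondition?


Working backward. After the program, the postcondition 3*data[v] - 4 >= -3 <-> (v + v + 2 >= q + 6 -> 2*a[v] - 4 != -4) must hold; in canonical form it is 3*data[v] >= 1 <-> (2*v >= q + 4 -> 2*a[v] != 0).
Then branch requires 3*data[v] >= 1 <-> (2*v >= q - 4 -> 2*a[v] != 0); else branch requires 3*data[v] >= 1 <-> (v >= 4 -> 2*a[v] != 0).
Before the if: ((v != -4 -> 2*a[q] >= 2*v + 8) -> (3*data[v] >= 1 <-> (2*v >= q - 4 -> 2*a[v] != 0))) and ((not (v != -4 -> 2*a[q] >= 2*v + 8)) -> (3*data[v] >= 1 <-> (v >= 4 -> 2*a[v] != 0)))
Before a[4] := q - 7: ((v != -4 -> 2*store(a, 4, q - 7)[q] >= 2*v + 8) -> (3*data[v] >= 1 <-> (2*v >= q - 4 -> 2*store(a, 4, q - 7)[v] != 0))) and ((not (v != -4 -> 2*store(a, 4, q - 7)[q] >= 2*v + 8)) -> (3*data[v] >= 1 <-> (v >= 4 -> 2*store(a, 4, q - 7)[v] != 0)))
Before v := v - 3: ((v != -1 -> 2*store(a, 4, q - 7)[q] >= 2*v + 2) -> (3*data[v - 3] >= 1 <-> (2*v >= q + 2 -> 2*store(a, 4, q - 7)[v - 3] != 0))) and ((not (v != -1 -> 2*store(a, 4, q - 7)[q] >= 2*v + 2)) -> (3*data[v - 3] >= 1 <-> (v >= 7 -> 2*store(a, 4, q - 7)[v - 3] != 0)))
Answer: WP = ((v != -1 -> 2*store(a, 4, q - 7)[q] >= 2*v + 2) -> (3*data[v - 3] >= 1 <-> (2*v >= q + 2 -> 2*store(a, 4, q - 7)[v - 3] != 0))) and ((not (v != -1 -> 2*store(a, 4, q - 7)[q] >= 2*v + 2)) -> (3*data[v - 3] >= 1 <-> (v >= 7 -> 2*store(a, 4, q - 7)[v - 3] != 0)))


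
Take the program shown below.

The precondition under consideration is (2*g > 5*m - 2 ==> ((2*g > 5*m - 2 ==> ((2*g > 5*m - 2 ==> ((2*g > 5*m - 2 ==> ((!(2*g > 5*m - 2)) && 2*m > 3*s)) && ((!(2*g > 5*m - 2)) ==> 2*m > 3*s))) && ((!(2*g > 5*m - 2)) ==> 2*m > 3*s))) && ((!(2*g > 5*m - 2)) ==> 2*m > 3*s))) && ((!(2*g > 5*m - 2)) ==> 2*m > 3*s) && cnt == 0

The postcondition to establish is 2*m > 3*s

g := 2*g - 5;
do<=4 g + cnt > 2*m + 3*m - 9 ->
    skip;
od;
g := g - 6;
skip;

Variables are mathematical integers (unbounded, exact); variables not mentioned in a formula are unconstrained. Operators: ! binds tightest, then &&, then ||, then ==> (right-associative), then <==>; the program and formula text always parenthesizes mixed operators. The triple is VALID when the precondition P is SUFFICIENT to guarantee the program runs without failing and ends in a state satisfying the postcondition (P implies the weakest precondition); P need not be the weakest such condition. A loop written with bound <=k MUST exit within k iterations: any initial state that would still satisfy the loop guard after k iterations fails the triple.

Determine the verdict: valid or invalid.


Working backward. After the program, 2*m > 3*s must hold.
Before skip: 2*m > 3*s
Before g := g - 6: 2*m > 3*s
Before the loop (bound <=4), unroll the exhaustion recursion (WP_0 = exit-now case; WP_j = one more guarded iteration, up to j = 4):
  WP_0: (!(cnt + g > 5*m - 9)) && 2*m > 3*s
  WP_1: (cnt + g > 5*m - 9 ==> ((!(cnt + g > 5*m - 9)) && 2*m > 3*s)) && ((!(cnt + g > 5*m - 9)) ==> 2*m > 3*s)
  WP_2: (cnt + g > 5*m - 9 ==> ((cnt + g > 5*m - 9 ==> ((!(cnt + g > 5*m - 9)) && 2*m > 3*s)) && ((!(cnt + g > 5*m - 9)) ==> 2*m > 3*s))) && ((!(cnt + g > 5*m - 9)) ==> 2*m > 3*s)
  WP_3: (cnt + g > 5*m - 9 ==> ((cnt + g > 5*m - 9 ==> ((cnt + g > 5*m - 9 ==> ((!(cnt + g > 5*m - 9)) && 2*m > 3*s)) && ((!(cnt + g > 5*m - 9)) ==> 2*m > 3*s))) && ((!(cnt + g > 5*m - 9)) ==> 2*m > 3*s))) && ((!(cnt + g > 5*m - 9)) ==> 2*m > 3*s)
  WP_4: (cnt + g > 5*m - 9 ==> ((cnt + g > 5*m - 9 ==> ((cnt + g > 5*m - 9 ==> ((cnt + g > 5*m - 9 ==> ((!(cnt + g > 5*m - 9)) && 2*m > 3*s)) && ((!(cnt + g > 5*m - 9)) ==> 2*m > 3*s))) && ((!(cnt + g > 5*m - 9)) ==> 2*m > 3*s))) && ((!(cnt + g > 5*m - 9)) ==> 2*m > 3*s))) && ((!(cnt + g > 5*m - 9)) ==> 2*m > 3*s)
So before the loop: (cnt + g > 5*m - 9 ==> ((cnt + g > 5*m - 9 ==> ((cnt + g > 5*m - 9 ==> ((cnt + g > 5*m - 9 ==> ((!(cnt + g > 5*m - 9)) && 2*m > 3*s)) && ((!(cnt + g > 5*m - 9)) ==> 2*m > 3*s))) && ((!(cnt + g > 5*m - 9)) ==> 2*m > 3*s))) && ((!(cnt + g > 5*m - 9)) ==> 2*m > 3*s))) && ((!(cnt + g > 5*m - 9)) ==> 2*m > 3*s)
Before g := 2*g - 5: (cnt + 2*g > 5*m - 4 ==> ((cnt + 2*g > 5*m - 4 ==> ((cnt + 2*g > 5*m - 4 ==> ((cnt + 2*g > 5*m - 4 ==> ((!(cnt + 2*g > 5*m - 4)) && 2*m > 3*s)) && ((!(cnt + 2*g > 5*m - 4)) ==> 2*m > 3*s))) && ((!(cnt + 2*g > 5*m - 4)) ==> 2*m > 3*s))) && ((!(cnt + 2*g > 5*m - 4)) ==> 2*m > 3*s))) && ((!(cnt + 2*g > 5*m - 4)) ==> 2*m > 3*s)
The weakest precondition is (cnt + 2*g > 5*m - 4 ==> ((cnt + 2*g > 5*m - 4 ==> ((cnt + 2*g > 5*m - 4 ==> ((cnt + 2*g > 5*m - 4 ==> ((!(cnt + 2*g > 5*m - 4)) && 2*m > 3*s)) && ((!(cnt + 2*g > 5*m - 4)) ==> 2*m > 3*s))) && ((!(cnt + 2*g > 5*m - 4)) ==> 2*m > 3*s))) && ((!(cnt + 2*g > 5*m - 4)) ==> 2*m > 3*s))) && ((!(cnt + 2*g > 5*m - 4)) ==> 2*m > 3*s).
Check whether (2*g > 5*m - 2 ==> ((2*g > 5*m - 2 ==> ((2*g > 5*m - 2 ==> ((2*g > 5*m - 2 ==> ((!(2*g > 5*m - 2)) && 2*m > 3*s)) && ((!(2*g > 5*m - 2)) ==> 2*m > 3*s))) && ((!(2*g > 5*m - 2)) ==> 2*m > 3*s))) && ((!(2*g > 5*m - 2)) ==> 2*m > 3*s))) && ((!(2*g > 5*m - 2)) ==> 2*m > 3*s) && cnt == 0 implies it.
Countermodel: at the initial state cnt = 0, g = 4, m = 2, s = 1, the precondition holds but the weakest precondition fails.
Answer: invalid


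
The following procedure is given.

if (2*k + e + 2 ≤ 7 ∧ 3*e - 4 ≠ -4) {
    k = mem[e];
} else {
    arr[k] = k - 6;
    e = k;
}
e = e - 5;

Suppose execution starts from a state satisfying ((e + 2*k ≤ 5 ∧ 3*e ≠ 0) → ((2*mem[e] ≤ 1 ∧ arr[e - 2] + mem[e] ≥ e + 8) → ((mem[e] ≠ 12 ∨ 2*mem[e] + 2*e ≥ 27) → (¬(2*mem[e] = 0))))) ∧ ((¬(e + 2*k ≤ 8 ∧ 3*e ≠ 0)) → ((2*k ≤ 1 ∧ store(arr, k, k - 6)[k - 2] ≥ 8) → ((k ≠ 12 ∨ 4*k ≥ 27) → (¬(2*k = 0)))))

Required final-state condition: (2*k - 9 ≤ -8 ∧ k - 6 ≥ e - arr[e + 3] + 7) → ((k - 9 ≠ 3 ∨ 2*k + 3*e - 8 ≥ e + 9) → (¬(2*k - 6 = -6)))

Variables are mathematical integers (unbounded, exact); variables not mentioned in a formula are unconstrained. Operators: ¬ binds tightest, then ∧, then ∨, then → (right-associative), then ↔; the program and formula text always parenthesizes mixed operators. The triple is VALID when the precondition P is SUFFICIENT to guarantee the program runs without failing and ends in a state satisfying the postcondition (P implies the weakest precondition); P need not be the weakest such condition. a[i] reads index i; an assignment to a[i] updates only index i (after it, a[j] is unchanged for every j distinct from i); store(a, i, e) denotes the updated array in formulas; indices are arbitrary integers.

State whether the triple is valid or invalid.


Working backward. After the program, the postcondition (2*k - 9 ≤ -8 ∧ k - 6 ≥ e - arr[e + 3] + 7) → ((k - 9 ≠ 3 ∨ 2*k + 3*e - 8 ≥ e + 9) → (¬(2*k - 6 = -6))) must hold; in canonical form it is (2*k ≤ 1 ∧ arr[e + 3] + k ≥ e + 13) → ((k ≠ 12 ∨ 2*e + 2*k ≥ 17) → (¬(2*k = 0))).
Before e := e - 5: (2*k ≤ 1 ∧ arr[e - 2] + k ≥ e + 8) → ((k ≠ 12 ∨ 2*e + 2*k ≥ 27) → (¬(2*k = 0)))
Then branch requires (2*mem[e] ≤ 1 ∧ arr[e - 2] + mem[e] ≥ e + 8) → ((mem[e] ≠ 12 ∨ 2*mem[e] + 2*e ≥ 27) → (¬(2*mem[e] = 0))); else branch requires (2*k ≤ 1 ∧ store(arr, k, k - 6)[k - 2] ≥ 8) → ((k ≠ 12 ∨ 4*k ≥ 27) → (¬(2*k = 0))).
Before the if: ((e + 2*k ≤ 5 ∧ 3*e ≠ 0) → ((2*mem[e] ≤ 1 ∧ arr[e - 2] + mem[e] ≥ e + 8) → ((mem[e] ≠ 12 ∨ 2*mem[e] + 2*e ≥ 27) → (¬(2*mem[e] = 0))))) ∧ ((¬(e + 2*k ≤ 5 ∧ 3*e ≠ 0)) → ((2*k ≤ 1 ∧ store(arr, k, k - 6)[k - 2] ≥ 8) → ((k ≠ 12 ∨ 4*k ≥ 27) → (¬(2*k = 0)))))
The weakest precondition is ((e + 2*k ≤ 5 ∧ 3*e ≠ 0) → ((2*mem[e] ≤ 1 ∧ arr[e - 2] + mem[e] ≥ e + 8) → ((mem[e] ≠ 12 ∨ 2*mem[e] + 2*e ≥ 27) → (¬(2*mem[e] = 0))))) ∧ ((¬(e + 2*k ≤ 5 ∧ 3*e ≠ 0)) → ((2*k ≤ 1 ∧ store(arr, k, k - 6)[k - 2] ≥ 8) → ((k ≠ 12 ∨ 4*k ≥ 27) → (¬(2*k = 0))))).
Check whether ((e + 2*k ≤ 5 ∧ 3*e ≠ 0) → ((2*mem[e] ≤ 1 ∧ arr[e - 2] + mem[e] ≥ e + 8) → ((mem[e] ≠ 12 ∨ 2*mem[e] + 2*e ≥ 27) → (¬(2*mem[e] = 0))))) ∧ ((¬(e + 2*k ≤ 8 ∧ 3*e ≠ 0)) → ((2*k ≤ 1 ∧ store(arr, k, k - 6)[k - 2] ≥ 8) → ((k ≠ 12 ∨ 4*k ≥ 27) → (¬(2*k = 0))))) implies it.
Countermodel: at the initial state arr = {[-2] = 8, [0] = 8, [4] = 8, [6] = 8, elsewhere 8}, e = 6, k = 0, mem = {[-2] = 0, [0] = 0, [4] = 0, [6] = 0, elsewhere 0}, the precondition holds but the weakest precondition fails.
Answer: invalid


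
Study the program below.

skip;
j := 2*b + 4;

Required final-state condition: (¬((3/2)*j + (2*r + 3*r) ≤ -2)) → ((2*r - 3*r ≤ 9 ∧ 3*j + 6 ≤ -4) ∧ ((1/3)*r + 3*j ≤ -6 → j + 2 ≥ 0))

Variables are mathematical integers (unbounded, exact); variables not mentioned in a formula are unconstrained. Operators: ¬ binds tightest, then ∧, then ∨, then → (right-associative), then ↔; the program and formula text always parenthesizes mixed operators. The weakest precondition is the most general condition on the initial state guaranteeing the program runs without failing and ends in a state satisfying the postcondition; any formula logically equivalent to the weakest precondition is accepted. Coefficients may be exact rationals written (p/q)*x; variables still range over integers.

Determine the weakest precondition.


Working backward. After the program, the postcondition (¬((3/2)*j + (2*r + 3*r) ≤ -2)) → ((2*r - 3*r ≤ 9 ∧ 3*j + 6 ≤ -4) ∧ ((1/3)*r + 3*j ≤ -6 → j + 2 ≥ 0)) must hold; in canonical form it is (¬((3/2)*j + 5*r ≤ -2)) → (r ≥ -9 ∧ 3*j ≤ -10 ∧ (3*j + (1/3)*r ≤ -6 → j ≥ -2)).
Before j := 2*b + 4: (¬(3*b + 5*r ≤ -8)) → (r ≥ -9 ∧ 6*b ≤ -22 ∧ (6*b + (1/3)*r ≤ -18 → 2*b ≥ -6))
Before skip: (¬(3*b + 5*r ≤ -8)) → (r ≥ -9 ∧ 6*b ≤ -22 ∧ (6*b + (1/3)*r ≤ -18 → 2*b ≥ -6))
Answer: WP = (¬(3*b + 5*r ≤ -8)) → (r ≥ -9 ∧ 6*b ≤ -22 ∧ (6*b + (1/3)*r ≤ -18 → 2*b ≥ -6))


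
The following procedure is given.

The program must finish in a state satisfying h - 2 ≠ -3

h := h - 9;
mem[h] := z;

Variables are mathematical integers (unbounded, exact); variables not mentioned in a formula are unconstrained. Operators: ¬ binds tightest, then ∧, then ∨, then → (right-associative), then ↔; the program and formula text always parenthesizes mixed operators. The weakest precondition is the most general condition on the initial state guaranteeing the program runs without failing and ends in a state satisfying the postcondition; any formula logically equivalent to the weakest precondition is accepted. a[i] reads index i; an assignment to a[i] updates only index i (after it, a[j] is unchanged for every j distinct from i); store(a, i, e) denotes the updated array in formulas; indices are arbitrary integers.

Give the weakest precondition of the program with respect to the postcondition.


Working backward. After the program, the postcondition h - 2 ≠ -3 must hold; in canonical form it is h ≠ -1.
Before mem[h] := z: h ≠ -1
Before h := h - 9: h ≠ 8
Answer: WP = h ≠ 8


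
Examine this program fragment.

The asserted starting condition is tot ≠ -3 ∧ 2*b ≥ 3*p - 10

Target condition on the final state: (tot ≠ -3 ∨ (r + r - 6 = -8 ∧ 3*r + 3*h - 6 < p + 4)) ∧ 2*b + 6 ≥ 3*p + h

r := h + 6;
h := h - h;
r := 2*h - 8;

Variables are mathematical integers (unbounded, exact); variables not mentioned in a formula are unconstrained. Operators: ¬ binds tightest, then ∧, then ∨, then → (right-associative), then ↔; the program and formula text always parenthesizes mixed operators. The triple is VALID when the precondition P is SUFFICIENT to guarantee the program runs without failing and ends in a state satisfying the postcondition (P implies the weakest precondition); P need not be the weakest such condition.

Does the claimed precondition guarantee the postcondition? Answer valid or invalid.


Working backward. After the program, the postcondition (tot ≠ -3 ∨ (r + r - 6 = -8 ∧ 3*r + 3*h - 6 < p + 4)) ∧ 2*b + 6 ≥ 3*p + h must hold; in canonical form it is (tot ≠ -3 ∨ (2*r = -2 ∧ 3*h + 3*r < p + 10)) ∧ 2*b ≥ h + 3*p - 6.
Before r := 2*h - 8: (tot ≠ -3 ∨ (4*h = 14 ∧ 9*h < p + 34)) ∧ 2*b ≥ h + 3*p - 6
Before h := h - h: tot ≠ -3 ∧ 2*b ≥ 3*p - 6
Before r := h + 6: tot ≠ -3 ∧ 2*b ≥ 3*p - 6
The weakest precondition is tot ≠ -3 ∧ 2*b ≥ 3*p - 6.
Check whether tot ≠ -3 ∧ 2*b ≥ 3*p - 10 implies it.
Countermodel: at the initial state b = -2, p = 1, tot = -2, the precondition holds but the weakest precondition fails.
Answer: invalid


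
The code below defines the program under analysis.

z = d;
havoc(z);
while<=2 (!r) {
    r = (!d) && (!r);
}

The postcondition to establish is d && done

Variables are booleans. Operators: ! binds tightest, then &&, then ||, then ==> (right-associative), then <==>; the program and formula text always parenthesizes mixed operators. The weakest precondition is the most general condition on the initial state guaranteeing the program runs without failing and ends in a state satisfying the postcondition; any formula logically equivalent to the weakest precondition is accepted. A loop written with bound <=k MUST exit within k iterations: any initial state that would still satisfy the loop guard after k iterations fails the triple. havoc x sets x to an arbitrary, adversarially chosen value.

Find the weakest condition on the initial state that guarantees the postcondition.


Working backward. After the program, d && done must hold.
Before the loop (bound <=2), unroll the exhaustion recursion (WP_0 = exit-now case; WP_j = one more guarded iteration, up to j = 2):
  WP_0: r && d && done
  WP_1: r && (r ==> (d && done))
  WP_2: ((!r) ==> ((!d) && (!r) && (((!d) && (!r)) ==> (d && done)))) && (r ==> (d && done))
So before the loop: ((!r) ==> ((!d) && (!r) && (((!d) && (!r)) ==> (d && done)))) && (r ==> (d && done))
Before havoc z: ((!r) ==> ((!d) && (!r) && (((!d) && (!r)) ==> (d && done)))) && (r ==> (d && done))
Before z := d: ((!r) ==> ((!d) && (!r) && (((!d) && (!r)) ==> (d && done)))) && (r ==> (d && done))
Answer: WP = ((!r) ==> ((!d) && (!r) && (((!d) && (!r)) ==> (d && done)))) && (r ==> (d && done))


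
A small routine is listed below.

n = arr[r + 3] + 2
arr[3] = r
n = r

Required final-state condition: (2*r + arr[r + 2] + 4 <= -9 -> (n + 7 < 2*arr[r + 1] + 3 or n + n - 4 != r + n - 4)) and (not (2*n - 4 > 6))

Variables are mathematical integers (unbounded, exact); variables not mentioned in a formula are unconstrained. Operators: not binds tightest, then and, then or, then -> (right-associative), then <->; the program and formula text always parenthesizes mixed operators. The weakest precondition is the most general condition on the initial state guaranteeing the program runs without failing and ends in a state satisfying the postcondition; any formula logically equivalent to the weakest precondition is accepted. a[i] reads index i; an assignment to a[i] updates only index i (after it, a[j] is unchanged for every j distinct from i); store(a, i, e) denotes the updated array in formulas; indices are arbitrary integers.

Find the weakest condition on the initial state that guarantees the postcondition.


Working backward. After the program, the postcondition (2*r + arr[r + 2] + 4 <= -9 -> (n + 7 < 2*arr[r + 1] + 3 or n + n - 4 != r + n - 4)) and (not (2*n - 4 > 6)) must hold; in canonical form it is (arr[r + 2] + 2*r <= -13 -> (n < 2*arr[r + 1] - 4 or n != r)) and (not (2*n > 10)).
Before n := r: (arr[r + 2] + 2*r <= -13 -> r < 2*arr[r + 1] - 4) and (not (2*r > 10))
Before arr[3] := r: (store(arr, 3, r)[r + 2] + 2*r <= -13 -> r < 2*store(arr, 3, r)[r + 1] - 4) and (not (2*r > 10))
Before n := arr[r + 3] + 2: (store(arr, 3, r)[r + 2] + 2*r <= -13 -> r < 2*store(arr, 3, r)[r + 1] - 4) and (not (2*r > 10))
Answer: WP = (store(arr, 3, r)[r + 2] + 2*r <= -13 -> r < 2*store(arr, 3, r)[r + 1] - 4) and (not (2*r > 10))
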